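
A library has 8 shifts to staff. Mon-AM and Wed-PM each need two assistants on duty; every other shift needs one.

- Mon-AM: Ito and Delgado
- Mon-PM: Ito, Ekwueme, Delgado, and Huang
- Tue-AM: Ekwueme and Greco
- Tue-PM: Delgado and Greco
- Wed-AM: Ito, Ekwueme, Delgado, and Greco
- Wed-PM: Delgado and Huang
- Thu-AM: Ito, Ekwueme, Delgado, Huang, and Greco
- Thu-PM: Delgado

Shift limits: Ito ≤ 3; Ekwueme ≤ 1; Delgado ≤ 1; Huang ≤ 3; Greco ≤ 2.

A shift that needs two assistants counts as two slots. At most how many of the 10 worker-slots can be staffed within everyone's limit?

8

Total capacity across all assistants is 3+1+1+3+2 = 10, and 10 slots are needed, so at most 10 can be filled.
Shifts {Mon-AM, Wed-PM} need 4 slots but only Ito, Delgado, and Huang are available for them, supplying at most 3 — so at least 1 slot must go unfilled.
An assignment achieving 8: Mon-AM→Ito, Mon-PM→Ito, Tue-AM→Ekwueme, Tue-PM→Greco, Wed-AM→Ito, Wed-PM→Huang, Thu-AM→Huang, Thu-PM→Delgado.
Loads: Ito 3/3, Ekwueme 1/1, Delgado 1/1, Huang 2/3, Greco 1/2.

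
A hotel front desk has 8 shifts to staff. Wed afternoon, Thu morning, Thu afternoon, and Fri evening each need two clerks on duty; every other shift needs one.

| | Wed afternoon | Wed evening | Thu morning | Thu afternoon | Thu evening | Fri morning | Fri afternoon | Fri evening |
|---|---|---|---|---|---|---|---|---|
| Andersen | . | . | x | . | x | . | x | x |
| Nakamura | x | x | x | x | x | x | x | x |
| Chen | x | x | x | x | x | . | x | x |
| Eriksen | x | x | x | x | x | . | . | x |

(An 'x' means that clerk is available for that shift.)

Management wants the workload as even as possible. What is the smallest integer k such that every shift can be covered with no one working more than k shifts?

3

With 4 clerks and 12 worker-slots to fill, someone must work at least ⌈12/4⌉ = 3 shifts, so k ≥ 3.
k = 3 works: Wed afternoon→Nakamura+Chen, Wed evening→Nakamura, Thu morning→Andersen+Eriksen, Thu afternoon→Chen+Eriksen, Thu evening→Andersen, Fri morning→Nakamura, Fri afternoon→Andersen, Fri evening→Chen+Eriksen.
Loads: Andersen 3, Nakamura 3, Chen 3, Eriksen 3 — all ≤ 3.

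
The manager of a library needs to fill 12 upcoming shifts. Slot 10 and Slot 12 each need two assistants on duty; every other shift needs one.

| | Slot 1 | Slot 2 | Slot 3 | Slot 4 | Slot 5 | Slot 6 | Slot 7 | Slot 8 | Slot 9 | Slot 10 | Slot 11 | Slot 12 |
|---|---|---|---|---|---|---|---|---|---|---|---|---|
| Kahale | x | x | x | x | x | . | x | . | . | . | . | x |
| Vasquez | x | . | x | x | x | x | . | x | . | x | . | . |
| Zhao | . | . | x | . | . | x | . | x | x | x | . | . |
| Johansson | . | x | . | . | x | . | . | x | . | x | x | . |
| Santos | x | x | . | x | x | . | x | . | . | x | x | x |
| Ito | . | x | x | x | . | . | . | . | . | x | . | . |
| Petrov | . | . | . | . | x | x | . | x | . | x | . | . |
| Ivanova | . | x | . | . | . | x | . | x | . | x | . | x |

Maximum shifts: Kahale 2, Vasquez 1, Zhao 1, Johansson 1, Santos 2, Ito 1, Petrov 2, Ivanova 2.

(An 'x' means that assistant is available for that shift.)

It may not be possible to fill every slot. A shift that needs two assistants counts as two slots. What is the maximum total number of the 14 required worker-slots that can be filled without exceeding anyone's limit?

Total capacity across all assistants is 2+1+1+1+2+1+2+2 = 12, and 14 slots are needed, so at most 12 can be filled.
An assignment achieving 12: Slot 1→Kahale, Slot 2→Ito, Slot 3→Vasquez, Slot 4→Santos, Slot 5→Petrov, Slot 6→Petrov, Slot 7→Kahale, Slot 8→Ivanova, Slot 9→Zhao, Slot 11→Johansson, Slot 12→Santos+Ivanova.
Loads: Kahale 2/2, Vasquez 1/1, Zhao 1/1, Johansson 1/1, Santos 2/2, Ito 1/1, Petrov 2/2, Ivanova 2/2.

12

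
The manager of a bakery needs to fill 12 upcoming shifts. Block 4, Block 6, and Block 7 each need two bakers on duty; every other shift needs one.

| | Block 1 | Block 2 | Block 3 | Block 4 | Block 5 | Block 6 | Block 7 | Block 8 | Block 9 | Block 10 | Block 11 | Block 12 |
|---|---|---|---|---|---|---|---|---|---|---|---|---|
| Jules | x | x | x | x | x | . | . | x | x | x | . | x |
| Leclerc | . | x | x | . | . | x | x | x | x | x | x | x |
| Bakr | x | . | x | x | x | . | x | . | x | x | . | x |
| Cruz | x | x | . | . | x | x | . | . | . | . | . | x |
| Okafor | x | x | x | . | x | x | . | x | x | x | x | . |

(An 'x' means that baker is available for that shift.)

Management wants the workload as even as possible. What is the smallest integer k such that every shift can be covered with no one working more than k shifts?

3

With 5 bakers and 15 worker-slots to fill, someone must work at least ⌈15/5⌉ = 3 shifts, so k ≥ 3.
k = 3 works: Block 1→Jules, Block 2→Cruz, Block 3→Bakr, Block 4→Jules+Bakr, Block 5→Okafor, Block 6→Leclerc+Cruz, Block 7→Leclerc+Bakr, Block 8→Jules, Block 9→Okafor, Block 10→Okafor, Block 11→Leclerc, Block 12→Cruz.
Loads: Jules 3, Leclerc 3, Bakr 3, Cruz 3, Okafor 3 — all ≤ 3.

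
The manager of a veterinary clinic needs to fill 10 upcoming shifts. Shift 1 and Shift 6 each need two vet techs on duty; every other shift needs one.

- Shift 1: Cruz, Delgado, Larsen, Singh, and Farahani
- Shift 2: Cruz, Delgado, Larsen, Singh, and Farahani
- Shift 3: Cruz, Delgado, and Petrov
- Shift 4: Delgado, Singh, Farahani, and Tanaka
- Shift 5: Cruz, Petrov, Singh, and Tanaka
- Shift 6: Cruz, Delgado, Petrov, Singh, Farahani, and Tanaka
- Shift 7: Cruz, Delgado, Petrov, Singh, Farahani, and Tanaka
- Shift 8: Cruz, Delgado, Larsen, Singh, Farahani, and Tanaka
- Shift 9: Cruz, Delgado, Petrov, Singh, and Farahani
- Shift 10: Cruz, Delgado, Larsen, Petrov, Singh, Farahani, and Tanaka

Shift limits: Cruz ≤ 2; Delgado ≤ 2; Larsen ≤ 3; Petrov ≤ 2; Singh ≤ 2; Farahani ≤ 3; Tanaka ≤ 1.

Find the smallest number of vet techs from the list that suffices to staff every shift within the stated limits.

5

12 slots to fill and no one can take more than 3, so at least ⌈12/3⌉ = 4 vet techs are needed.
Any 4 vet techs together have capacity at most 3+3+2+2 = 10 < 12 slots, so 4 can never suffice.
Cruz, Delgado, Larsen, Petrov, and Farahani alone can cover everything: Shift 1→Larsen+Farahani, Shift 2→Delgado, Shift 3→Cruz, Shift 4→Delgado, Shift 5→Cruz, Shift 6→Petrov+Farahani, Shift 7→Petrov, Shift 8→Larsen, Shift 9→Farahani, Shift 10→Larsen.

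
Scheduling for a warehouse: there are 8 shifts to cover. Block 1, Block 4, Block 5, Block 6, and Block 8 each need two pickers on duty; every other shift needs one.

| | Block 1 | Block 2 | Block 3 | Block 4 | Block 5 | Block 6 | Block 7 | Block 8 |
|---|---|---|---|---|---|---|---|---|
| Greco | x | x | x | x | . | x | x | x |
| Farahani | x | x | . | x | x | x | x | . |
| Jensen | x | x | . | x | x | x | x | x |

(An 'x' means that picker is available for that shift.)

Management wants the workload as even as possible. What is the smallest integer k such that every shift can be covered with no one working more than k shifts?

With 3 pickers and 13 worker-slots to fill, someone must work at least ⌈13/3⌉ = 5 shifts, so k ≥ 5.
k = 5 works: Block 1→Greco+Farahani, Block 2→Greco, Block 3→Greco, Block 4→Greco+Farahani, Block 5→Farahani+Jensen, Block 6→Farahani+Jensen, Block 7→Farahani, Block 8→Greco+Jensen.
Loads: Greco 5, Farahani 5, Jensen 3 — all ≤ 5.

5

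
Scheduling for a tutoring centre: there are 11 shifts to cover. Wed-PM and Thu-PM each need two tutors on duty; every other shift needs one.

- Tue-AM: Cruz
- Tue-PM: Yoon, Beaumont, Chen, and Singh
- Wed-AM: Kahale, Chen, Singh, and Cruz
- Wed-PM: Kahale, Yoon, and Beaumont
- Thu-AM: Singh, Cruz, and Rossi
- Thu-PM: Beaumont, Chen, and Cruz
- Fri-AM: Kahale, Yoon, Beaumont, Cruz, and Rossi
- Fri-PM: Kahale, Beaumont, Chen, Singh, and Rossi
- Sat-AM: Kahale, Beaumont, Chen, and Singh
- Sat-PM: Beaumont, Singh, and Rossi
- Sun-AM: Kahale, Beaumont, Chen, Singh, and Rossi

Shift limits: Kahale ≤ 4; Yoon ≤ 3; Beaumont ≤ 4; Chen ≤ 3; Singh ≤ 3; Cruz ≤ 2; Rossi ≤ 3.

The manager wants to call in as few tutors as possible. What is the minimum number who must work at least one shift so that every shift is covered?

4

13 slots to fill and no one can take more than 4, so at least ⌈13/4⌉ = 4 tutors are needed.
Kahale, Beaumont, Chen, and Cruz alone can cover everything: Tue-AM→Cruz, Tue-PM→Beaumont, Wed-AM→Kahale, Wed-PM→Kahale+Beaumont, Thu-AM→Cruz, Thu-PM→Beaumont+Chen, Fri-AM→Kahale, Fri-PM→Kahale, Sat-AM→Chen, Sat-PM→Beaumont, Sun-AM→Chen.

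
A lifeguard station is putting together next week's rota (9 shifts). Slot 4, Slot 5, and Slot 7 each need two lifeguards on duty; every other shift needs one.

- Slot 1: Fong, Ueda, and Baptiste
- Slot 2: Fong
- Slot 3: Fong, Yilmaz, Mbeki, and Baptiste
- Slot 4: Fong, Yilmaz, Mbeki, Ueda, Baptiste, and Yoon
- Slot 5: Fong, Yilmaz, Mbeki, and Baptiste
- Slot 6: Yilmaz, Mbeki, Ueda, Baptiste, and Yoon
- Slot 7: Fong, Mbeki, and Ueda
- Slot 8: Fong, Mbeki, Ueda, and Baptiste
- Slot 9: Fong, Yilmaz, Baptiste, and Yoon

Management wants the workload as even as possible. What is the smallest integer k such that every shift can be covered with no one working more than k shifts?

2

With 6 lifeguards and 12 worker-slots to fill, someone must work at least ⌈12/6⌉ = 2 shifts, so k ≥ 2.
k = 2 works: Slot 1→Fong, Slot 2→Fong, Slot 3→Yilmaz, Slot 4→Ueda+Yoon, Slot 5→Yilmaz+Baptiste, Slot 6→Yoon, Slot 7→Mbeki+Ueda, Slot 8→Mbeki, Slot 9→Baptiste.
Loads: Fong 2, Yilmaz 2, Mbeki 2, Ueda 2, Baptiste 2, Yoon 2 — all ≤ 2.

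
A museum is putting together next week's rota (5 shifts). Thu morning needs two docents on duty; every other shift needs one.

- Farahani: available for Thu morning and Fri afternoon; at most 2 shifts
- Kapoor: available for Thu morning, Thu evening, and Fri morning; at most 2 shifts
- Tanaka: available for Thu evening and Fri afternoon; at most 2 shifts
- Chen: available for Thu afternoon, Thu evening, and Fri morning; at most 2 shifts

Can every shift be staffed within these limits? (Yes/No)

Thu morning can only be covered by Farahani and Kapoor, so that assignment is forced.
Thu afternoon can only be covered by Chen, so that assignment is forced.
One valid schedule: Thu morning→Farahani+Kapoor, Thu afternoon→Chen, Thu evening→Tanaka, Fri morning→Kapoor, Fri afternoon→Farahani.
Loads: Farahani 2/2, Kapoor 2/2, Tanaka 1/2, Chen 1/2 — all within limits.

Yes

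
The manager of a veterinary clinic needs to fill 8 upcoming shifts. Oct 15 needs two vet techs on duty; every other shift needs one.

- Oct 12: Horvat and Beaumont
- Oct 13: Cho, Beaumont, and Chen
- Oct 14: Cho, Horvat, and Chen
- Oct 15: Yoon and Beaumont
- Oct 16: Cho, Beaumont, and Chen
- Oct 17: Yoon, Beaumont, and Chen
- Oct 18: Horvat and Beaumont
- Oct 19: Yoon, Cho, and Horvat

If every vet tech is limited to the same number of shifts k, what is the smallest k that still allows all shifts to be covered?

With 5 vet techs and 9 worker-slots to fill, someone must work at least ⌈9/5⌉ = 2 shifts, so k ≥ 2.
k = 2 works: Oct 12→Horvat, Oct 13→Cho, Oct 14→Cho, Oct 15→Yoon+Beaumont, Oct 16→Beaumont, Oct 17→Chen, Oct 18→Horvat, Oct 19→Yoon.
Loads: Yoon 2, Cho 2, Horvat 2, Beaumont 2, Chen 1 — all ≤ 2.

2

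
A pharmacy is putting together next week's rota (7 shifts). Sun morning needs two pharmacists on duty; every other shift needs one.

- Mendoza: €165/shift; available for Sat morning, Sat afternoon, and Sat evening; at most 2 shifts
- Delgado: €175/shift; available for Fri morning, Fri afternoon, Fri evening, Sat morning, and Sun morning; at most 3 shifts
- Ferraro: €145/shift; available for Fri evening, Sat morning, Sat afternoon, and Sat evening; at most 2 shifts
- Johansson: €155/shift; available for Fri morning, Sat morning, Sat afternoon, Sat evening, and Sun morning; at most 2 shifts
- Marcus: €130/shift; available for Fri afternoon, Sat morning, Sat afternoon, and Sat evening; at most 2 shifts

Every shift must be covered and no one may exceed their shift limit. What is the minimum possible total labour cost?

€1200

Sun morning can only be covered by Delgado and Johansson, so that assignment is forced.
Picking the cheapest available pharmacist for each shift independently would cost €1150, but that ignores the shift limits.
An optimal schedule: Fri morning→Johansson, Fri afternoon→Marcus, Fri evening→Ferraro, Sat morning→Mendoza, Sat afternoon→Marcus, Sat evening→Ferraro, Sun morning→Johansson+Delgado.
Total: 155 + 130 + 145 + 165 + 130 + 145 + 155 + 175 = €1200.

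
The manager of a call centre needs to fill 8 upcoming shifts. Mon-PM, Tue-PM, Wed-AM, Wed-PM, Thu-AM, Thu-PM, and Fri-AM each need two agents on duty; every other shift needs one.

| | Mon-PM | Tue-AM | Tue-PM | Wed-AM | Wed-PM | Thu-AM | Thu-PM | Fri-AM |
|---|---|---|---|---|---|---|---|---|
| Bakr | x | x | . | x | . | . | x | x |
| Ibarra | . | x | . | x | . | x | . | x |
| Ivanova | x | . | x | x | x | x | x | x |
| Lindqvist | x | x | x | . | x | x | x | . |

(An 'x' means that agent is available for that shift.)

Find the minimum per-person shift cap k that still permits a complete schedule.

4

With 4 agents and 15 worker-slots to fill, someone must work at least ⌈15/4⌉ = 4 shifts, so k ≥ 4.
k = 4 works: Mon-PM→Bakr+Ivanova, Tue-AM→Bakr, Tue-PM→Ivanova+Lindqvist, Wed-AM→Bakr+Ibarra, Wed-PM→Ivanova+Lindqvist, Thu-AM→Ibarra+Lindqvist, Thu-PM→Bakr+Lindqvist, Fri-AM→Ibarra+Ivanova.
Loads: Bakr 4, Ibarra 3, Ivanova 4, Lindqvist 4 — all ≤ 4.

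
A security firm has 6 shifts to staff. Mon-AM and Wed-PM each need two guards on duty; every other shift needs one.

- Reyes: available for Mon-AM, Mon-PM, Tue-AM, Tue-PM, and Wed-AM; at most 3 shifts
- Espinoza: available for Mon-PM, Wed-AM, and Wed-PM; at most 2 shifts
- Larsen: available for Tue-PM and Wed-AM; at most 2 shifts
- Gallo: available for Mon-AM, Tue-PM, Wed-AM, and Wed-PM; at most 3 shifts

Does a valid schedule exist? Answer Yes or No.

Mon-AM can only be covered by Reyes and Gallo, so that assignment is forced.
Tue-AM can only be covered by Reyes, so that assignment is forced.
Wed-PM can only be covered by Espinoza and Gallo, so that assignment is forced.
One valid schedule: Mon-AM→Reyes+Gallo, Mon-PM→Reyes, Tue-AM→Reyes, Tue-PM→Larsen, Wed-AM→Espinoza, Wed-PM→Espinoza+Gallo.
Loads: Reyes 3/3, Espinoza 2/2, Larsen 1/2, Gallo 2/3 — all within limits.

Yes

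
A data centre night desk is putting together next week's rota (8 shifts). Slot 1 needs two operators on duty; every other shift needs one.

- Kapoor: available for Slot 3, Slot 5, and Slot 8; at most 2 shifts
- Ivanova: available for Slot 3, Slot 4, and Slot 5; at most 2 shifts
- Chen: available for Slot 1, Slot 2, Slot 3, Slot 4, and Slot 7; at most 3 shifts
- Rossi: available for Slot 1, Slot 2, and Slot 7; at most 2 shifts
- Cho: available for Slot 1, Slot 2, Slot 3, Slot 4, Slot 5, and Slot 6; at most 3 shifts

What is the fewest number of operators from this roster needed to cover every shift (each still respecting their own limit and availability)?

9 slots to fill and no one can take more than 3, so at least ⌈9/3⌉ = 3 operators are needed.
Any 3 operators together have capacity at most 3+3+2 = 8 < 9 slots, so 3 can never suffice.
Kapoor, Ivanova, Chen, and Cho alone can cover everything: Slot 1→Chen+Cho, Slot 2→Chen, Slot 3→Ivanova, Slot 4→Ivanova, Slot 5→Kapoor, Slot 6→Cho, Slot 7→Chen, Slot 8→Kapoor.

4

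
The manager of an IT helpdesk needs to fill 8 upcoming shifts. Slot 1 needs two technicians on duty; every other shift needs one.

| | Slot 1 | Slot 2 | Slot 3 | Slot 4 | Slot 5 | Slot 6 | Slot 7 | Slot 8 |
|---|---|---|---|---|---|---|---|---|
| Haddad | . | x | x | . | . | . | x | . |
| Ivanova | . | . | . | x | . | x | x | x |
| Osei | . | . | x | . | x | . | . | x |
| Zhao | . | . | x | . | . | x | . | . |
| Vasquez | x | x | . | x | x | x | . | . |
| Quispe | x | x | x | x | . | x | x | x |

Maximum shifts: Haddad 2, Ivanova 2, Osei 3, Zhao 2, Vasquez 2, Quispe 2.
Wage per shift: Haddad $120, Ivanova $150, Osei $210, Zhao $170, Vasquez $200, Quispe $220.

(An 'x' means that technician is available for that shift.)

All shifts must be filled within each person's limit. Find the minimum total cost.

$1500

Slot 1 can only be covered by Vasquez and Quispe, so that assignment is forced.
Picking the cheapest available technician for each shift independently would cost $1430, but that ignores the shift limits.
An optimal schedule: Slot 1→Vasquez+Quispe, Slot 2→Haddad, Slot 3→Zhao, Slot 4→Ivanova, Slot 5→Vasquez, Slot 6→Zhao, Slot 7→Haddad, Slot 8→Ivanova.
Total: 200 + 220 + 120 + 170 + 150 + 200 + 170 + 120 + 150 = $1500.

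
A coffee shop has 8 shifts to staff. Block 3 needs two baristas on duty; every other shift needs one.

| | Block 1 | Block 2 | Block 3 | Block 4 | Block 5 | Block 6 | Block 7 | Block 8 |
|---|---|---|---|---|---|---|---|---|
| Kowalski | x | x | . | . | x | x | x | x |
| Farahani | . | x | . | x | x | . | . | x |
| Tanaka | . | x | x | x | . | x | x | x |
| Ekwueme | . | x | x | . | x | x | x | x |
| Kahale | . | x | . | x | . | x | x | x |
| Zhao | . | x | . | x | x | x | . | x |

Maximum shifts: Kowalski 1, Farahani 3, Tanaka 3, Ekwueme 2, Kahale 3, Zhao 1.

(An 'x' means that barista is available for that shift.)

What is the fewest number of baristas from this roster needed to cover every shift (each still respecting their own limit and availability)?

4

9 slots to fill and no one can take more than 3, so at least ⌈9/3⌉ = 3 baristas are needed.
No set of 3 baristas can cover every shift (each such set leaves at least one shift with no one available or exceeds a cap).
Kowalski, Farahani, Tanaka, and Ekwueme alone can cover everything: Block 1→Kowalski, Block 2→Farahani, Block 3→Tanaka+Ekwueme, Block 4→Farahani, Block 5→Farahani, Block 6→Tanaka, Block 7→Tanaka, Block 8→Ekwueme.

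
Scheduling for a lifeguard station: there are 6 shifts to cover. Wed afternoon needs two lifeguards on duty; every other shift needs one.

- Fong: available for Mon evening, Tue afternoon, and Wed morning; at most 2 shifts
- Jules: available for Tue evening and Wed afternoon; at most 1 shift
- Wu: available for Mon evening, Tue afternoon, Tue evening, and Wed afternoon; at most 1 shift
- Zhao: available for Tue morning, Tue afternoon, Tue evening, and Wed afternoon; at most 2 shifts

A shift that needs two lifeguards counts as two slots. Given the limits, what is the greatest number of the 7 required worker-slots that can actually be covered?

Total capacity across all lifeguards is 2+1+1+2 = 6, and 7 slots are needed, so at most 6 can be filled.
An assignment achieving 6: Mon evening→Fong, Tue morning→Zhao, Tue afternoon→Wu, Tue evening→Jules, Wed morning→Fong, Wed afternoon→Zhao.
Loads: Fong 2/2, Jules 1/1, Wu 1/1, Zhao 2/2.

6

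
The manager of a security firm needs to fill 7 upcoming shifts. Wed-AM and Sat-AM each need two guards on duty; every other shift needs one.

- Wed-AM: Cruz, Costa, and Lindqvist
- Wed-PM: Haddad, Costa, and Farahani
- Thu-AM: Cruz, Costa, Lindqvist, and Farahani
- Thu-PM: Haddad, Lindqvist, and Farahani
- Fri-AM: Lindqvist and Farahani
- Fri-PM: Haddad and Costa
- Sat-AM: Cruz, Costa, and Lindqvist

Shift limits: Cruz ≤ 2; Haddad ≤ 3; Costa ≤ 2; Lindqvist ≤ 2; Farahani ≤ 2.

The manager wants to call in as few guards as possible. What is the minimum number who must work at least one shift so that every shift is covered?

4

9 slots to fill and no one can take more than 3, so at least ⌈9/3⌉ = 3 guards are needed.
Any 3 guards together have capacity at most 3+2+2 = 7 < 9 slots, so 3 can never suffice.
Cruz, Haddad, Costa, and Lindqvist alone can cover everything: Wed-AM→Cruz+Costa, Wed-PM→Haddad, Thu-AM→Cruz, Thu-PM→Haddad, Fri-AM→Lindqvist, Fri-PM→Haddad, Sat-AM→Costa+Lindqvist.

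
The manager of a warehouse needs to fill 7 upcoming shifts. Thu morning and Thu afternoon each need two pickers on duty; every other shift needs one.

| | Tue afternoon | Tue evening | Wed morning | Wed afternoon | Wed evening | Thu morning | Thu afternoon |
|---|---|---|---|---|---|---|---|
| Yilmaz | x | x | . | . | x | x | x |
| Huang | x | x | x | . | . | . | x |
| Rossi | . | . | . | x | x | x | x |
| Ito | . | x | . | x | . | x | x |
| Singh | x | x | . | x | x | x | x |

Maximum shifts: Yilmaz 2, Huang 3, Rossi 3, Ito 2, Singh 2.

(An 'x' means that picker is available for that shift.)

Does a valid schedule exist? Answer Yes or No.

Wed morning can only be covered by Huang, so that assignment is forced.
One valid schedule: Tue afternoon→Yilmaz, Tue evening→Huang, Wed morning→Huang, Wed afternoon→Rossi, Wed evening→Yilmaz, Thu morning→Rossi+Ito, Thu afternoon→Huang+Rossi.
Loads: Yilmaz 2/2, Huang 3/3, Rossi 3/3, Ito 1/2, Singh 0/2 — all within limits.

Yes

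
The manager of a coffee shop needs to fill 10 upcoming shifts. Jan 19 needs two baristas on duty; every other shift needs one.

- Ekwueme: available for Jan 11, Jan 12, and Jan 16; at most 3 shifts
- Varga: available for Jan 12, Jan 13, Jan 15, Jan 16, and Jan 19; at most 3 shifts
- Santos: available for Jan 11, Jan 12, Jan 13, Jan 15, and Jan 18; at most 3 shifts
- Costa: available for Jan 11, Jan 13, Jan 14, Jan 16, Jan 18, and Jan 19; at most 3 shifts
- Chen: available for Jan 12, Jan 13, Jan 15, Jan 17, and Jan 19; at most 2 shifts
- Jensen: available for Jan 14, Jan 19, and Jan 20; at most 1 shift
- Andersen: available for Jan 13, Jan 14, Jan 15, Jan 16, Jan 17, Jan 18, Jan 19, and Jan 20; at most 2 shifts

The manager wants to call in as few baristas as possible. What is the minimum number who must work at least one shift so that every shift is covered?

4

11 slots to fill and no one can take more than 3, so at least ⌈11/3⌉ = 4 baristas are needed.
Ekwueme, Varga, Costa, and Andersen alone can cover everything: Jan 11→Ekwueme, Jan 12→Ekwueme, Jan 13→Varga, Jan 14→Costa, Jan 15→Varga, Jan 16→Ekwueme, Jan 17→Andersen, Jan 18→Costa, Jan 19→Varga+Costa, Jan 20→Andersen.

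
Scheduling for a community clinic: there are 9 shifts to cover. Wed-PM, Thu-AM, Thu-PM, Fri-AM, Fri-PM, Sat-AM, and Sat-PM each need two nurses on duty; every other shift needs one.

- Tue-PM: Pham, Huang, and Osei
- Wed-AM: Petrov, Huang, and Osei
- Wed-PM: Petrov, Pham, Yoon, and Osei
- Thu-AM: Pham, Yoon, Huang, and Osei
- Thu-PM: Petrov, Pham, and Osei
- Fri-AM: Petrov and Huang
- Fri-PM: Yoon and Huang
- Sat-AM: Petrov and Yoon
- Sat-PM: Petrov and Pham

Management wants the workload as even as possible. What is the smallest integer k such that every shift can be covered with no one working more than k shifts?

4

With 5 nurses and 16 worker-slots to fill, someone must work at least ⌈16/5⌉ = 4 shifts, so k ≥ 4.
k = 4 works: Tue-PM→Pham, Wed-AM→Petrov, Wed-PM→Pham+Yoon, Thu-AM→Yoon+Huang, Thu-PM→Pham+Osei, Fri-AM→Petrov+Huang, Fri-PM→Yoon+Huang, Sat-AM→Petrov+Yoon, Sat-PM→Petrov+Pham.
Loads: Petrov 4, Pham 4, Yoon 4, Huang 3, Osei 1 — all ≤ 4.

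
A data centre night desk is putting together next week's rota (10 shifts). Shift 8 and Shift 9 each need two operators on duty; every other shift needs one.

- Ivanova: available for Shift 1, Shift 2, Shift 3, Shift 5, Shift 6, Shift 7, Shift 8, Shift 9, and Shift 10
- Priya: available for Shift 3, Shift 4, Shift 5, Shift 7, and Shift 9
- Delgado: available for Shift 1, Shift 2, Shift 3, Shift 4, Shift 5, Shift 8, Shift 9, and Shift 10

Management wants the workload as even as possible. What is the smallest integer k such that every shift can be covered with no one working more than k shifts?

With 3 operators and 12 worker-slots to fill, someone must work at least ⌈12/3⌉ = 4 shifts, so k ≥ 4.
k = 4 works: Shift 1→Ivanova, Shift 2→Ivanova, Shift 3→Priya, Shift 4→Priya, Shift 5→Delgado, Shift 6→Ivanova, Shift 7→Priya, Shift 8→Ivanova+Delgado, Shift 9→Priya+Delgado, Shift 10→Delgado.
Loads: Ivanova 4, Priya 4, Delgado 4 — all ≤ 4.

4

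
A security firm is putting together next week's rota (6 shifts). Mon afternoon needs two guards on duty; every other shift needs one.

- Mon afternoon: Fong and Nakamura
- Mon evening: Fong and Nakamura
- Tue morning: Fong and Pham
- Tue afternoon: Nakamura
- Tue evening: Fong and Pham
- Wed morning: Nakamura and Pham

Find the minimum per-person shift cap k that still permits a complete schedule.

3

With 3 guards and 7 worker-slots to fill, someone must work at least ⌈7/3⌉ = 3 shifts, so k ≥ 3.
k = 3 works: Mon afternoon→Fong+Nakamura, Mon evening→Fong, Tue morning→Fong, Tue afternoon→Nakamura, Tue evening→Pham, Wed morning→Nakamura.
Loads: Fong 3, Nakamura 3, Pham 1 — all ≤ 3.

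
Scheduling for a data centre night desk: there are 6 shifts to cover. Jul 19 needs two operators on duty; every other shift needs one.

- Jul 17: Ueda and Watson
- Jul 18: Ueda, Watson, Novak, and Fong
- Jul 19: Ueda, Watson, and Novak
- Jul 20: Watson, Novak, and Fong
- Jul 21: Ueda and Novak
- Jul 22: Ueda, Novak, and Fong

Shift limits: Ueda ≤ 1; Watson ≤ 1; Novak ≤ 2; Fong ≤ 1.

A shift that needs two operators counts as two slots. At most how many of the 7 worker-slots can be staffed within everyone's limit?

Total capacity across all operators is 1+1+2+1 = 5, and 7 slots are needed, so at most 5 can be filled.
An assignment achieving 5: Jul 17→Ueda, Jul 19→Watson+Novak, Jul 20→Fong, Jul 21→Novak.
Loads: Ueda 1/1, Watson 1/1, Novak 2/2, Fong 1/1.

5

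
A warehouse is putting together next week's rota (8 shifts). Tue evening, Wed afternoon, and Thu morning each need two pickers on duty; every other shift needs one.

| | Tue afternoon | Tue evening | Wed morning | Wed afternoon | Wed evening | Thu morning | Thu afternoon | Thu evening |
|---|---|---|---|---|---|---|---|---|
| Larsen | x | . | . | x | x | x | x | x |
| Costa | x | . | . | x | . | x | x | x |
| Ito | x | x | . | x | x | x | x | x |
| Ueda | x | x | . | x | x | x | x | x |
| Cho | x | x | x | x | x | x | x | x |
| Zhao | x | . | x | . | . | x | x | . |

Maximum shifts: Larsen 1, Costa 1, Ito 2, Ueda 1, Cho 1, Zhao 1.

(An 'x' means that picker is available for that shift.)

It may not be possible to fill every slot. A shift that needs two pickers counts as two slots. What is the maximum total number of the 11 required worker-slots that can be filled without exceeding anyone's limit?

Total capacity across all pickers is 1+1+2+1+1+1 = 7, and 11 slots are needed, so at most 7 can be filled.
An assignment achieving 7: Tue afternoon→Zhao, Tue evening→Ito+Ueda, Wed morning→Cho, Wed afternoon→Costa+Ito, Wed evening→Larsen.
Loads: Larsen 1/1, Costa 1/1, Ito 2/2, Ueda 1/1, Cho 1/1, Zhao 1/1.

7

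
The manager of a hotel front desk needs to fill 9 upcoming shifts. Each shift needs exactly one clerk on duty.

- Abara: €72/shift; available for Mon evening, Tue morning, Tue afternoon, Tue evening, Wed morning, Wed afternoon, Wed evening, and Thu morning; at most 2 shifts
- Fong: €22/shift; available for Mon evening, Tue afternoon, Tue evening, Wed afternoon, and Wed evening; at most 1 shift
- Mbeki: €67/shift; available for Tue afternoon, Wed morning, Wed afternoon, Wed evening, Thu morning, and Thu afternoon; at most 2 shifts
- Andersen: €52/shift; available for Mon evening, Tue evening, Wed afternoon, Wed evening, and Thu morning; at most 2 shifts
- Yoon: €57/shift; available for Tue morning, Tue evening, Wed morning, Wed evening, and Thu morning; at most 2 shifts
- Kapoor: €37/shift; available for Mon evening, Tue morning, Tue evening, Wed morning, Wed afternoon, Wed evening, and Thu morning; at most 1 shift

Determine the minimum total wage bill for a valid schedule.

Thu afternoon can only be covered by Mbeki, so that assignment is forced.
Picking the cheapest available clerk for each shift independently would cost €288, but that ignores the shift limits.
An optimal schedule: Mon evening→Andersen, Tue morning→Kapoor, Tue afternoon→Fong, Tue evening→Andersen, Wed morning→Yoon, Wed afternoon→Mbeki, Wed evening→Abara, Thu morning→Yoon, Thu afternoon→Mbeki.
Total: 52 + 37 + 22 + 52 + 57 + 67 + 72 + 57 + 67 = €483.

€483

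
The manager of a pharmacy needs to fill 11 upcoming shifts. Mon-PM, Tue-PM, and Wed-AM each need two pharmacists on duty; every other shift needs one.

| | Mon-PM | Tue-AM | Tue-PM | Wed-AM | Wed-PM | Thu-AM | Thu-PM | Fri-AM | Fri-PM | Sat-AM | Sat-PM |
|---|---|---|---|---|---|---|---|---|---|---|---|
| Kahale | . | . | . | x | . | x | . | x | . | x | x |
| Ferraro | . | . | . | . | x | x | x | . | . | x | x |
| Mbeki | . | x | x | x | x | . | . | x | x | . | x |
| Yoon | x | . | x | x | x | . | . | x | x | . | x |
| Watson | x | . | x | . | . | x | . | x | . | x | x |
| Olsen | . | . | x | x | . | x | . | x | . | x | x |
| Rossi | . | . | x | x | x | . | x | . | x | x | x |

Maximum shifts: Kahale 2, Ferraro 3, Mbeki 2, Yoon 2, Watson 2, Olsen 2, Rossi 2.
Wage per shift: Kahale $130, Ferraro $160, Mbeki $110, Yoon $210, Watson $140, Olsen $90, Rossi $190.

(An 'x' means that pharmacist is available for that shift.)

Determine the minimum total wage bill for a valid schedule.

$2010

Mon-PM can only be covered by Yoon and Watson, so that assignment is forced.
Tue-AM can only be covered by Mbeki, so that assignment is forced.
Picking the cheapest available pharmacist for each shift independently would cost $1600, but that ignores the shift limits.
An optimal schedule: Mon-PM→Watson+Yoon, Tue-AM→Mbeki, Tue-PM→Watson+Rossi, Wed-AM→Kahale+Rossi, Wed-PM→Ferraro, Thu-AM→Olsen, Thu-PM→Ferraro, Fri-AM→Olsen, Fri-PM→Mbeki, Sat-AM→Kahale, Sat-PM→Ferraro.
Total: 140 + 210 + 110 + 140 + 190 + 130 + 190 + 160 + 90 + 160 + 90 + 110 + 130 + 160 = $2010.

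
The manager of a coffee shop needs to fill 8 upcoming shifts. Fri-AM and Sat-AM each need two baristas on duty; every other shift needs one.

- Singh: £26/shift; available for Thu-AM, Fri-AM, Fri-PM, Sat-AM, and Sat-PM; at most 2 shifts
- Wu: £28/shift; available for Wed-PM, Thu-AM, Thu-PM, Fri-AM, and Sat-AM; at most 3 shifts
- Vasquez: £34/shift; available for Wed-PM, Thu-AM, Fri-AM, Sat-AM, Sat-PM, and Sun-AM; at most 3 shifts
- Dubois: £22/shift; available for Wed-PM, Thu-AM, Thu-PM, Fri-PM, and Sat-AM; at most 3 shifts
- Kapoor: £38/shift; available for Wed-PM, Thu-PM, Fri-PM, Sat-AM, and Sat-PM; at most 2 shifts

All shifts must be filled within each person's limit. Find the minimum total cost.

Sun-AM can only be covered by Vasquez, so that assignment is forced.
Picking the cheapest available barista for each shift independently would cost £250, but that ignores the shift limits.
An optimal schedule: Wed-PM→Dubois, Thu-AM→Wu, Thu-PM→Dubois, Fri-AM→Singh+Wu, Fri-PM→Dubois, Sat-AM→Wu+Vasquez, Sat-PM→Singh, Sun-AM→Vasquez.
Total: 22 + 28 + 22 + 26 + 28 + 22 + 28 + 34 + 26 + 34 = £270.

£270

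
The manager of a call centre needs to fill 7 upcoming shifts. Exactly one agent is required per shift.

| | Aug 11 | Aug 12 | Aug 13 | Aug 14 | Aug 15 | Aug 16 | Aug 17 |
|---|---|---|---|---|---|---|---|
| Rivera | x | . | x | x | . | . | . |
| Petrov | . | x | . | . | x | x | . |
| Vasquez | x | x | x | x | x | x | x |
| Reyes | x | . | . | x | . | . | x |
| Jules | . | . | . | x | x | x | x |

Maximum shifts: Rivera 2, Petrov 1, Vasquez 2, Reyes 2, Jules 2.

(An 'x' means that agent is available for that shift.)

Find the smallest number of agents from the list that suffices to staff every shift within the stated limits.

4

7 slots to fill and no one can take more than 2, so at least ⌈7/2⌉ = 4 agents are needed.
Rivera, Petrov, Vasquez, and Reyes alone can cover everything: Aug 11→Rivera, Aug 12→Petrov, Aug 13→Rivera, Aug 14→Reyes, Aug 15→Vasquez, Aug 16→Vasquez, Aug 17→Reyes.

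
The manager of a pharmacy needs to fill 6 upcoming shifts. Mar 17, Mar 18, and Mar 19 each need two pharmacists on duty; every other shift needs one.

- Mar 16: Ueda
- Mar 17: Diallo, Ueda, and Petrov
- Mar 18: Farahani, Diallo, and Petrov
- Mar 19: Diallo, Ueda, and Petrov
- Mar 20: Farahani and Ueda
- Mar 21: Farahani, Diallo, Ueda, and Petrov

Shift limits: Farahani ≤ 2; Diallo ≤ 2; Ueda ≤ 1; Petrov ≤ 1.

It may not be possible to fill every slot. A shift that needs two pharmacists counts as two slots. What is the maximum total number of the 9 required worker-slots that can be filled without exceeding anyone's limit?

6

Total capacity across all pharmacists is 2+2+1+1 = 6, and 9 slots are needed, so at most 6 can be filled.
An assignment achieving 6: Mar 16→Ueda, Mar 17→Diallo+Petrov, Mar 18→Farahani+Diallo, Mar 20→Farahani.
Loads: Farahani 2/2, Diallo 2/2, Ueda 1/1, Petrov 1/1.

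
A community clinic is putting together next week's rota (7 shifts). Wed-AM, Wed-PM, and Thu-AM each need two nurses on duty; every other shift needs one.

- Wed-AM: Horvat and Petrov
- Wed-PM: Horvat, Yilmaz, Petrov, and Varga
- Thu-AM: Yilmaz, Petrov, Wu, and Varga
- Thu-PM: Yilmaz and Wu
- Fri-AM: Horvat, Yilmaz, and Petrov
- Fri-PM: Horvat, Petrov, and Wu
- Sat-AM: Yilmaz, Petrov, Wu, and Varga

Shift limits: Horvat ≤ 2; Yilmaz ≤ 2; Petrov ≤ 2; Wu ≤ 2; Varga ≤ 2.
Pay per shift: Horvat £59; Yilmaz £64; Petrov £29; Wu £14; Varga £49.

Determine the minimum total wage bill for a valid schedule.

Wed-AM can only be covered by Horvat and Petrov, so that assignment is forced.
Picking the cheapest available nurse for each shift independently would cost £280, but that ignores the shift limits.
An optimal schedule: Wed-AM→Horvat+Petrov, Wed-PM→Yilmaz+Varga, Thu-AM→Wu+Varga, Thu-PM→Yilmaz, Fri-AM→Horvat, Fri-PM→Petrov, Sat-AM→Wu.
Total: 59 + 29 + 64 + 49 + 14 + 49 + 64 + 59 + 29 + 14 = £430.

£430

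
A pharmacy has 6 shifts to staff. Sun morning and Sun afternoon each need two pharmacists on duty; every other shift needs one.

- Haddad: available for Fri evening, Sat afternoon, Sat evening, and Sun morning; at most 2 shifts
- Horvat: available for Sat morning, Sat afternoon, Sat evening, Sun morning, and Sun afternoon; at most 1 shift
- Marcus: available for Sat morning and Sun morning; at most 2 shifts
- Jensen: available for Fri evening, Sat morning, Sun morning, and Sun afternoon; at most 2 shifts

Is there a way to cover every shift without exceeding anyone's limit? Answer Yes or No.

No

Shifts {Fri evening, Sat afternoon, Sat evening, Sun morning, Sun afternoon} need 7 worker-slots in total, but the pharmacists available for any of those shifts (Haddad, Horvat, Marcus, and Jensen) can supply at most 6 among them. So no valid schedule exists.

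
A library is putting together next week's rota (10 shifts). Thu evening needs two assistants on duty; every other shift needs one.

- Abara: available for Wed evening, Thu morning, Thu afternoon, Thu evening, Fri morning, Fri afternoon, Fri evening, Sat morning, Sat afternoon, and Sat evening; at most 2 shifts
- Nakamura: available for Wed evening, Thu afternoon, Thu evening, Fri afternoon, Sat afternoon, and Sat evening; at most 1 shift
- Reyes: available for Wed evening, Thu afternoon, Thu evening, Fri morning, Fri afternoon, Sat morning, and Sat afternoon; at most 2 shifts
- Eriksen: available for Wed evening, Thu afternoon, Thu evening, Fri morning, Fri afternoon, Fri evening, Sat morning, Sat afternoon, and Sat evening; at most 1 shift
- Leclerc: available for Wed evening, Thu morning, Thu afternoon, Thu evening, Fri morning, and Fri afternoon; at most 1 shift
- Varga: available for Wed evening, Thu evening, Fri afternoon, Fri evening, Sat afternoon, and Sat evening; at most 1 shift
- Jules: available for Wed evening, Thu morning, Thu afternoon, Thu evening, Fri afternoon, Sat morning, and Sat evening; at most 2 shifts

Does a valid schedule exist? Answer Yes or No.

No

Total capacity is 2+1+2+1+1+1+2 = 10 but 11 worker-slots are needed — infeasible.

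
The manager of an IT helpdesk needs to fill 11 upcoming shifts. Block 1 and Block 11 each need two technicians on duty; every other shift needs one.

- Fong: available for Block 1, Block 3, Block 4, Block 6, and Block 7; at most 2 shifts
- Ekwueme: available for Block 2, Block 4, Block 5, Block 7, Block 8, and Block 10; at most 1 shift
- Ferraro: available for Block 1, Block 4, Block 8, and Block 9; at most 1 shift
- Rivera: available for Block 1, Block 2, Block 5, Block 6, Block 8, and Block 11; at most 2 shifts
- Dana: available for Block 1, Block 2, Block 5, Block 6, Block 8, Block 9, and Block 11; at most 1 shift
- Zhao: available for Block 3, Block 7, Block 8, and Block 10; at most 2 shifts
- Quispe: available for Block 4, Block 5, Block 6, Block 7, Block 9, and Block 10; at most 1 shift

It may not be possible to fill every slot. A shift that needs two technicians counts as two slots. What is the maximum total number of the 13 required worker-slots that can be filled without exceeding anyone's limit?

10

Total capacity across all technicians is 2+1+1+2+1+2+1 = 10, and 13 slots are needed, so at most 10 can be filled.
An assignment achieving 10: Block 1→Fong+Rivera, Block 2→Ekwueme, Block 3→Fong, Block 4→Quispe, Block 7→Zhao, Block 9→Ferraro, Block 10→Zhao, Block 11→Rivera+Dana.
Loads: Fong 2/2, Ekwueme 1/1, Ferraro 1/1, Rivera 2/2, Dana 1/1, Zhao 2/2, Quispe 1/1.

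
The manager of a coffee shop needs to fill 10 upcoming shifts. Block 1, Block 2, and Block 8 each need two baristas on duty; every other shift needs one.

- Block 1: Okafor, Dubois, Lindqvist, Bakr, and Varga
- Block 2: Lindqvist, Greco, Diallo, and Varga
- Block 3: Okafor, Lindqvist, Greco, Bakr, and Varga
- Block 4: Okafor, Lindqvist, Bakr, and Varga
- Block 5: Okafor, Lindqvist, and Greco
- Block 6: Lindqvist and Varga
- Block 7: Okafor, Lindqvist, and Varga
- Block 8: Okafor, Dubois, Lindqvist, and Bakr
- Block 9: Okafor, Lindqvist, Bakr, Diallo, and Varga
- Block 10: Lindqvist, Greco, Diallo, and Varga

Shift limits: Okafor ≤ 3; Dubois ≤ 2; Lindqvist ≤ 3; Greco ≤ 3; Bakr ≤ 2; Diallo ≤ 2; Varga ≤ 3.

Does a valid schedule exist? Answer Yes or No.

One valid schedule: Block 1→Dubois+Varga, Block 2→Greco+Diallo, Block 3→Lindqvist, Block 4→Okafor, Block 5→Okafor, Block 6→Lindqvist, Block 7→Okafor, Block 8→Dubois+Bakr, Block 9→Bakr, Block 10→Lindqvist.
Loads: Okafor 3/3, Dubois 2/2, Lindqvist 3/3, Greco 1/3, Bakr 2/2, Diallo 1/2, Varga 1/3 — all within limits.

Yes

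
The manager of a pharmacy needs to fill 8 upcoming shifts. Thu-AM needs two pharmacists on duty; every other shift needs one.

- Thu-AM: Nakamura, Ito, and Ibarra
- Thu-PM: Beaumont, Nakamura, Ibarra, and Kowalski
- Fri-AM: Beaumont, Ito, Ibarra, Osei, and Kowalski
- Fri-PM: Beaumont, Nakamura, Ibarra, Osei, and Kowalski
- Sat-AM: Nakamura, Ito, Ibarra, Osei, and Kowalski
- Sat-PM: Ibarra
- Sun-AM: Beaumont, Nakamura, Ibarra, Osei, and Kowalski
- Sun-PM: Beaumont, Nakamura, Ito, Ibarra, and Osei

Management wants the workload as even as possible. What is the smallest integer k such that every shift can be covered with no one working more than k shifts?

2

With 6 pharmacists and 9 worker-slots to fill, someone must work at least ⌈9/6⌉ = 2 shifts, so k ≥ 2.
k = 2 works: Thu-AM→Nakamura+Ito, Thu-PM→Beaumont, Fri-AM→Beaumont, Fri-PM→Nakamura, Sat-AM→Ito, Sat-PM→Ibarra, Sun-AM→Ibarra, Sun-PM→Osei.
Loads: Beaumont 2, Nakamura 2, Ito 2, Ibarra 2, Osei 1, Kowalski 0 — all ≤ 2.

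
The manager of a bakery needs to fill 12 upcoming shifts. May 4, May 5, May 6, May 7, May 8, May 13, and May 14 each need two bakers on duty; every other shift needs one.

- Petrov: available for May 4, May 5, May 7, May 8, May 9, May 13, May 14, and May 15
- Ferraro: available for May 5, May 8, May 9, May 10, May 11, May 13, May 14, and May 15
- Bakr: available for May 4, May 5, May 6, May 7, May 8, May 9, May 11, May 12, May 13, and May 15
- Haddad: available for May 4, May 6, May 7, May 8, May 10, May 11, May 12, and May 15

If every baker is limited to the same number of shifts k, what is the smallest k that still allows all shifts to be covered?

With 4 bakers and 19 worker-slots to fill, someone must work at least ⌈19/4⌉ = 5 shifts, so k ≥ 5.
k = 5 works: May 4→Petrov+Bakr, May 5→Petrov+Ferraro, May 6→Bakr+Haddad, May 7→Petrov+Bakr, May 8→Ferraro+Haddad, May 9→Petrov, May 10→Ferraro, May 11→Haddad, May 12→Bakr, May 13→Ferraro+Bakr, May 14→Petrov+Ferraro, May 15→Haddad.
Loads: Petrov 5, Ferraro 5, Bakr 5, Haddad 4 — all ≤ 5.

5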